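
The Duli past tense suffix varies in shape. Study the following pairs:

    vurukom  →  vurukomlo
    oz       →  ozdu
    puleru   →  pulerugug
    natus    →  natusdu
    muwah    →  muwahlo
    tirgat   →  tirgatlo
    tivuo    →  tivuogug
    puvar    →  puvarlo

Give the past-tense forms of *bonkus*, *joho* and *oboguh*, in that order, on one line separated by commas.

Looking at the final sound of each stem: -du when the stem ends in a sibilant (*oz*, *natus*); -lo when the stem ends in a non-sibilant consonant (*vurukom*, *muwah*, *tirgat*, *puvar*); -gug when the stem ends in a vowel (*puleru*, *tivuo*).
Since the final sound of *bonkus* is /s/ (a sibilant), it takes -du, giving *bonkusdu*.
*joho*: final sound = /o/, a vowel → -gug → *johogug*.
*oboguh*: final sound = /h/, a non-sibilant consonant → -lo → *oboguhlo*.

bonkusdu, johogug, oboguhlo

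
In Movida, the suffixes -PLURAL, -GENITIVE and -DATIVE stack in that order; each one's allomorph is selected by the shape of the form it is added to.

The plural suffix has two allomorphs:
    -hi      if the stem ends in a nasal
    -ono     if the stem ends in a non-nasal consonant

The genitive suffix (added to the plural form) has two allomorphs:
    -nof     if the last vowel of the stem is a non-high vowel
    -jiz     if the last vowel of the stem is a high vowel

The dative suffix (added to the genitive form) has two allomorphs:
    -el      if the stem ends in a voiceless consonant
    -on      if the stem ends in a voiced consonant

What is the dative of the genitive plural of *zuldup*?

zuldupononofel

Since the final consonant of *zuldup* is /p/ (non-nasal), it takes -ono, giving *zuldupono*.
Since the last vowel of the plural form *zuldupono* is /o/ (a non-high vowel), it takes -nof, giving *zuldupononof*.
Since the final consonant of the genitive form *zuldupononof* is /f/ (voiceless), it takes -el, giving *zuldupononofel*.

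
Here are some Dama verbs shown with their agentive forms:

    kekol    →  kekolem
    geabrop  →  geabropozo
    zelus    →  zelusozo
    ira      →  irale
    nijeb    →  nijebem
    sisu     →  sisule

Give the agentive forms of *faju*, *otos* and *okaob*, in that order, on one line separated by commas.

Looking at the final sound of each stem: -ozo when the stem ends in a voiceless consonant (*geabrop*, *zelus*); -em when the stem ends in a voiced consonant (*kekol*, *nijeb*); -le when the stem ends in a vowel (*ira*, *sisu*).
*faju*: final sound = /u/, a vowel → -le → *fajule*.
The final sound of *otos* is /s/, which is a voiceless consonant, so the suffix is -ozo, giving *otosozo*.
*okaob* — final sound /b/ (a voiced consonant) → -em → *okaobem*.

fajule, otosozo, okaobem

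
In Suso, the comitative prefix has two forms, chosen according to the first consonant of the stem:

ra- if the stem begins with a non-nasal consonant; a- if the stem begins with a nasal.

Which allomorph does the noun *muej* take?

*muej* — first consonant /m/ (a nasal) → a-.

a-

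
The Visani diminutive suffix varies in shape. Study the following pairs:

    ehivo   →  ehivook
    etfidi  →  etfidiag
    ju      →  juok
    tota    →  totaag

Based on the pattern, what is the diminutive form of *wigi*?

wigiag

The pattern is rounding harmony: -ok when the last vowel of the stem is a rounded vowel (*ehivo*, *ju*); -ag when the last vowel of the stem is an unrounded vowel (*etfidi*, *tota*).
*wigi*: last vowel = /i/, an unrounded vowel → -ag → *wigiag*.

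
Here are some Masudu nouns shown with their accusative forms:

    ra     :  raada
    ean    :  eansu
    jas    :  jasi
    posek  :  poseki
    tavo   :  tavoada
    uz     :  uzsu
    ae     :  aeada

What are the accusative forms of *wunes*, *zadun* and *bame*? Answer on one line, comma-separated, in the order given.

wunesi, zadunsu, bameada

The pattern is voicing of the final sound: -i when the stem ends in a voiceless consonant (*jas*, *posek*); -su when the stem ends in a voiced consonant (*ean*, *uz*); -ada when the stem ends in a vowel (*ra*, *tavo*, *ae*).
*wunes* — final sound /s/ (a voiceless consonant) → -i → *wunesi*.
The final sound of *zadun* is /n/, which is a voiced consonant, so the suffix is -su, giving *zadunsu*.
Since the final sound of *bame* is /e/ (a vowel), it takes -ada, giving *bameada*.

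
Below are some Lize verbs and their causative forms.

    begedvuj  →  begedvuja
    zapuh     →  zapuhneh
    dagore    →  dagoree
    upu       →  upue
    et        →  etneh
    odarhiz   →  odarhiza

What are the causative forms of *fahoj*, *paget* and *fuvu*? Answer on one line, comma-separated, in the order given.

The pattern is voicing of the final sound: -neh when the stem ends in a voiceless consonant (*zapuh*, *et*); -a when the stem ends in a voiced consonant (*begedvuj*, *odarhiz*); -e when the stem ends in a vowel (*dagore*, *upu*).
*fahoj*: final sound = /j/, a voiced consonant → -a → *fahoja*.
Since the final sound of *paget* is /t/ (a voiceless consonant), it takes -neh, giving *pagetneh*.
*fuvu* — final sound /u/ (a vowel) → -e → *fuvue*.

fahoja, pagetneh, fuvue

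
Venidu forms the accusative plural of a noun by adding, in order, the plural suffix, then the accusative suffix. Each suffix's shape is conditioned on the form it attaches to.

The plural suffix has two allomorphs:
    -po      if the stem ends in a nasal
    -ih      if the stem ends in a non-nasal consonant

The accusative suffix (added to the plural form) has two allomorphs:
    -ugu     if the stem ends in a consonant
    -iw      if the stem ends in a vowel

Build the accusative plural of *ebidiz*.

*ebidiz*: final consonant = /z/, non-nasal → -ih → *ebidizih*.
The final sound of the plural form *ebidizih* is /h/, which is a consonant, so the accusative suffix is -ugu, giving *ebidizihugu*.

ebidizihugu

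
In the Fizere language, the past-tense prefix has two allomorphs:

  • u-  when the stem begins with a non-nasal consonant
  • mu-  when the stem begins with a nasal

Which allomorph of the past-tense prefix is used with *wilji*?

*wilji* — first consonant /w/ (non-nasal) → u-.

u-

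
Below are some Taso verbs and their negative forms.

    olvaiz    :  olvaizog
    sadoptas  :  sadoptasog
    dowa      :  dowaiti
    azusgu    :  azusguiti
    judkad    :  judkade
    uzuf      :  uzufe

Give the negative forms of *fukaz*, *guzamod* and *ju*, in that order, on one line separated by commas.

Looking at the final sound of each stem: -og when the stem ends in a sibilant (*olvaiz*, *sadoptas*); -e when the stem ends in a non-sibilant consonant (*judkad*, *uzuf*); -iti when the stem ends in a vowel (*dowa*, *azusgu*).
The final sound of *fukaz* is /z/, which is a sibilant, so the suffix is -og, giving *fukazog*.
Since the final sound of *guzamod* is /d/ (a non-sibilant consonant), it takes -e, giving *guzamode*.
*ju* — final sound /u/ (a vowel) → -iti → *juiti*.

fukazog, guzamode, juiti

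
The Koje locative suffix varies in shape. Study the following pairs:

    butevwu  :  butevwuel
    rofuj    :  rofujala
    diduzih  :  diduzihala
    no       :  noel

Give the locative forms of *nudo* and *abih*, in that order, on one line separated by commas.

nudoel, abihala

The pattern is consonant vs. vowel: -ala when the stem ends in a consonant (*rofuj*, *diduzih*); -el when the stem ends in a vowel (*butevwu*, *no*).
*nudo* — final sound /o/ (a vowel) → -el → *nudoel*.
*abih* — final sound /h/ (a consonant) → -ala → *abihala*.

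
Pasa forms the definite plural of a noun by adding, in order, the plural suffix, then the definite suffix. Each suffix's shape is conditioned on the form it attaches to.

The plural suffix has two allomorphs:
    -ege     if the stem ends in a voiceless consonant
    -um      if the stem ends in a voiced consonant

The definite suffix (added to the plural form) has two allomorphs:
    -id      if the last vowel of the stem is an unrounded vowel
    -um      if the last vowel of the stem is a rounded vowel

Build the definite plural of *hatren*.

*hatren* — final consonant /n/ (voiced) → -um → *hatrenum*.
The plural form *hatrenum*: last vowel = /u/, a rounded vowel → -um → *hatrenumum*.

hatrenumum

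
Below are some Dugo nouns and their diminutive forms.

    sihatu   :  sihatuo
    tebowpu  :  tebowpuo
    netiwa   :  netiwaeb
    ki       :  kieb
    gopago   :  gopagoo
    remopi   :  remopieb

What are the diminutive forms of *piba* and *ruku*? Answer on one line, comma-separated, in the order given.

The suffix is conditioned by the last vowel: -o when the last vowel of the stem is a rounded vowel (*sihatu*, *tebowpu*, *gopago*); -eb when the last vowel of the stem is an unrounded vowel (*netiwa*, *ki*, *remopi*).
*piba* — last vowel /a/ (an unrounded vowel) → -eb → *pibaeb*.
*ruku* — last vowel /u/ (a rounded vowel) → -o → *rukuo*.

pibaeb, rukuo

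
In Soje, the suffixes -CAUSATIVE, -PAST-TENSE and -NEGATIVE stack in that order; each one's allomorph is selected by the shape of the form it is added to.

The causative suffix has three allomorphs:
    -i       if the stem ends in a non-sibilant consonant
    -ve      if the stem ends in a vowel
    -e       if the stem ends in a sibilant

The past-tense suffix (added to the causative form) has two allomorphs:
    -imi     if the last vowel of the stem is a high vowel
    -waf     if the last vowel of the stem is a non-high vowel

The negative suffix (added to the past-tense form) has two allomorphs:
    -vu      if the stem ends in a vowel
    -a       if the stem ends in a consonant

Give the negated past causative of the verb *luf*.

lufiimivu

Since the final sound of *luf* is /f/ (a non-sibilant consonant), it takes -i, giving *lufi*.
The last vowel of the causative form *lufi* is /i/, which is a high vowel, so the past-tense suffix is -imi, giving *lufiimi*.
The past-tense form *lufiimi*: final sound = /i/, a vowel → -vu → *lufiimivu*.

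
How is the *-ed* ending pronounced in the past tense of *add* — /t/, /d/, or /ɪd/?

The stem *add* ends in /t/ or /d/.
The -ed suffix is realized as /ɪd/ after /t, d/; as /t/ after other voiceless consonants; and as /d/ after other voiced sounds.
So -ed on *add* is pronounced /ɪd/.

/ɪd/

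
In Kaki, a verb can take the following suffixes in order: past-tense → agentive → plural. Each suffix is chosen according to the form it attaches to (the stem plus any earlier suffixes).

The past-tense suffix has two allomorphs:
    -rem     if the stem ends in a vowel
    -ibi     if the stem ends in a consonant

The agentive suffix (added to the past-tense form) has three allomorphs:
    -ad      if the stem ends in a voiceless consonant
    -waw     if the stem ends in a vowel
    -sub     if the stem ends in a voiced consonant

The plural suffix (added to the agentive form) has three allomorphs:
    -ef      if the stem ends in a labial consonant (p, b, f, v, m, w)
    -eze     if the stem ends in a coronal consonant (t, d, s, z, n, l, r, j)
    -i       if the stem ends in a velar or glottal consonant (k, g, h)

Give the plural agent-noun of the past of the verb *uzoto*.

The final sound of *uzoto* is /o/, which is a vowel, so the past-tense suffix is -rem, giving *uzotorem*.
The past-tense form *uzotorem*: final sound = /m/, a voiced consonant → -sub → *uzotoremsub*.
Since the final consonant of the agentive form *uzotoremsub* is /b/ (labial), it takes -ef, giving *uzotoremsubef*.

uzotoremsubef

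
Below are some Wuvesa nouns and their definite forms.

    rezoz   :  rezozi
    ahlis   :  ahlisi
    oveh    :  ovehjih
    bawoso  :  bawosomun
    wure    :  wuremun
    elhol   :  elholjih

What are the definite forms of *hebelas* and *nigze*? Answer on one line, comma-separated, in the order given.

hebelasi, nigzemun

The pattern is sibilance of the final sound: -i when the stem ends in a sibilant (*rezoz*, *ahlis*); -jih when the stem ends in a non-sibilant consonant (*oveh*, *elhol*); -mun when the stem ends in a vowel (*bawoso*, *wure*).
*hebelas* — final sound /s/ (a sibilant) → -i → *hebelasi*.
Since the final sound of *nigze* is /e/ (a vowel), it takes -mun, giving *nigzemun*.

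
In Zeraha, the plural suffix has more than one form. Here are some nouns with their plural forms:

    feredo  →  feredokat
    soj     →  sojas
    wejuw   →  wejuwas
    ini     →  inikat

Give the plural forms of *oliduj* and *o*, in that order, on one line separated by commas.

The alternation tracks the final sound of the stem — -as when the stem ends in a consonant (*soj*, *wejuw*); -kat when the stem ends in a vowel (*feredo*, *ini*).
*oliduj* — final sound /j/ (a consonant) → -as → *olidujas*.
*o* — final sound /o/ (a vowel) → -kat → *okat*.

olidujas, okat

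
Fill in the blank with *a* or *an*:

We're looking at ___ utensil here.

a

The indefinite article is chosen by the initial *sound* of the following word, not its spelling.
*utensil* begins with the sound /juː/ (u pronounced /juː/) — a consonant sound.
So the article is *a*: We're looking at a utensil here.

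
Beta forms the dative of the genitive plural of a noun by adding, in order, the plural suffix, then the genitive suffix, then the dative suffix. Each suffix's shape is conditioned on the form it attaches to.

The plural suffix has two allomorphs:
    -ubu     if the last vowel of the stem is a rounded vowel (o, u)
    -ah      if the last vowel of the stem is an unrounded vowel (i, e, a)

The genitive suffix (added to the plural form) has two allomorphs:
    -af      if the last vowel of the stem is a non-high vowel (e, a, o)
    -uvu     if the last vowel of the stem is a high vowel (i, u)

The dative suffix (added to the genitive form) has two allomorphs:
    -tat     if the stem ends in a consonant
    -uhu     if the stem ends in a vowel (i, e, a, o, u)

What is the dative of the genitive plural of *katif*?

katifahaftat

Since the last vowel of *katif* is /i/ (an unrounded vowel), it takes -ah, giving *katifah*.
The plural form *katifah*: last vowel = /a/, a non-high vowel → -af → *katifahaf*.
The genitive form *katifahaf*: final sound = /f/, a consonant → -tat → *katifahaftat*.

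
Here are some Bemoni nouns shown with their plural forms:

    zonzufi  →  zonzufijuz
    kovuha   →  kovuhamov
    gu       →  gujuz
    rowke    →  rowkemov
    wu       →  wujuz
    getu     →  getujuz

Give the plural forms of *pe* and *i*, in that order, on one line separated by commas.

pemov, ijuz

Looking at the last vowel of each stem: -juz when the last vowel of the stem is a high vowel (*zonzufi*, *gu*, *wu*, *getu*); -mov when the last vowel of the stem is a non-high vowel (*kovuha*, *rowke*).
Since the last vowel of *pe* is /e/ (a non-high vowel), it takes -mov, giving *pemov*.
The last vowel of *i* is /i/, which is a high vowel, so the suffix is -juz, giving *ijuz*.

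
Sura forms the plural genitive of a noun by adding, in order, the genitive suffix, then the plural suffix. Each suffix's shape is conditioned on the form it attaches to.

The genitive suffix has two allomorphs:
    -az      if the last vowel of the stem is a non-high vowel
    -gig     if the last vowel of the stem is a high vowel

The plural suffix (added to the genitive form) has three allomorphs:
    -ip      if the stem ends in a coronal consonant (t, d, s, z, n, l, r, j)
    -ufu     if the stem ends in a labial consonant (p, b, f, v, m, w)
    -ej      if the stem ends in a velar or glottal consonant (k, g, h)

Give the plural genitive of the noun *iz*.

*iz* — last vowel /i/ (a high vowel) → -gig → *izgig*.
The genitive form *izgig* — final consonant /g/ (velar/glottal) → -ej → *izgigej*.

izgigej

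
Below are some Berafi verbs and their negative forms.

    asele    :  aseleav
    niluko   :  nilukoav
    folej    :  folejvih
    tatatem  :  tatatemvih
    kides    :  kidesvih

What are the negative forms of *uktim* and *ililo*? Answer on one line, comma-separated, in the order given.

Looking at the final sound of each stem: -vih when the stem ends in a consonant (*folej*, *tatatem*, *kides*); -av when the stem ends in a vowel (*asele*, *niluko*).
The final sound of *uktim* is /m/, which is a consonant, so the suffix is -vih, giving *uktimvih*.
*ililo* — final sound /o/ (a vowel) → -av → *ililoav*.

uktimvih, ililoav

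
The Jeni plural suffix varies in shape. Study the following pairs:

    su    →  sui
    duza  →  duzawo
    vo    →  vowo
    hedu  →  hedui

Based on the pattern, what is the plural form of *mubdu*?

The suffix is conditioned by the last vowel: -i when the last vowel of the stem is a high vowel (*su*, *hedu*); -wo when the last vowel of the stem is a non-high vowel (*duza*, *vo*).
*mubdu*: last vowel = /u/, a high vowel → -i → *mubdui*.

mubdui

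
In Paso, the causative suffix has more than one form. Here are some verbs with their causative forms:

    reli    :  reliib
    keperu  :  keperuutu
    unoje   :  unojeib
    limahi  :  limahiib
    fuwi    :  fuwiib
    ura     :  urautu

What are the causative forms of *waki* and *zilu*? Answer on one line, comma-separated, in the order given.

The pattern is front/back vowel harmony: -ib when the last vowel of the stem is a front vowel (*reli*, *unoje*, *limahi*, *fuwi*); -utu when the last vowel of the stem is a back vowel (*keperu*, *ura*).
Since the last vowel of *waki* is /i/ (a front vowel), it takes -ib, giving *wakiib*.
*zilu* — last vowel /u/ (a back vowel) → -utu → *ziluutu*.

wakiib, ziluutu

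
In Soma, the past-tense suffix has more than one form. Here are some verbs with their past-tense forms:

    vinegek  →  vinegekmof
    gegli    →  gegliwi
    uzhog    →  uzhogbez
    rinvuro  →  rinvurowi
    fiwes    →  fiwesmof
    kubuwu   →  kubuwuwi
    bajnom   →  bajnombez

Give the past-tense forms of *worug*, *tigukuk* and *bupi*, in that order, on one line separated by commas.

The pattern is voicing of the final sound: -mof when the stem ends in a voiceless consonant (*vinegek*, *fiwes*); -bez when the stem ends in a voiced consonant (*uzhog*, *bajnom*); -wi when the stem ends in a vowel (*gegli*, *rinvuro*, *kubuwu*).
The final sound of *worug* is /g/, which is a voiced consonant, so the suffix is -bez, giving *worugbez*.
Since the final sound of *tigukuk* is /k/ (a voiceless consonant), it takes -mof, giving *tigukukmof*.
Since the final sound of *bupi* is /i/ (a vowel), it takes -wi, giving *bupiwi*.

worugbez, tigukukmof, bupiwi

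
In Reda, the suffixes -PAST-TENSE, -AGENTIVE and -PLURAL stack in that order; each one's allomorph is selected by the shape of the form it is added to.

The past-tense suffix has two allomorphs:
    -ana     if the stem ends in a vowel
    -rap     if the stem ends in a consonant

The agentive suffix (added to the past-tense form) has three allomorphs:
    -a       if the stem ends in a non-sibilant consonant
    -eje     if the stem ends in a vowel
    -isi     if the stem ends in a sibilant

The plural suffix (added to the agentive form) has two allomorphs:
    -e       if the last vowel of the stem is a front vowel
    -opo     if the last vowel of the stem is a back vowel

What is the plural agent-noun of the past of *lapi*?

lapianaejee

*lapi*: final sound = /i/, a vowel → -ana → *lapiana*.
Since the final sound of the past-tense form *lapiana* is /a/ (a vowel), it takes -eje, giving *lapianaeje*.
The agentive form *lapianaeje* — last vowel /e/ (a front vowel) → -e → *lapianaejee*.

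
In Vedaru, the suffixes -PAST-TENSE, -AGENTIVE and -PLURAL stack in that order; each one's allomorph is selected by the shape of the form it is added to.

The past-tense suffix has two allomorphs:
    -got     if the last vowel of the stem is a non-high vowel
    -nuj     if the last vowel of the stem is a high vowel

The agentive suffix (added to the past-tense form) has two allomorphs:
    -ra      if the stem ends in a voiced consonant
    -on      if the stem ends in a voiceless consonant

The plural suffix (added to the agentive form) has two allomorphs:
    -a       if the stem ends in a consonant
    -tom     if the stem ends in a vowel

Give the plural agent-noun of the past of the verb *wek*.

*wek* — last vowel /e/ (a non-high vowel) → -got → *wekgot*.
Since the final consonant of the past-tense form *wekgot* is /t/ (voiceless), it takes -on, giving *wekgoton*.
Since the final sound of the agentive form *wekgoton* is /n/ (a consonant), it takes -a, giving *wekgotona*.

wekgotona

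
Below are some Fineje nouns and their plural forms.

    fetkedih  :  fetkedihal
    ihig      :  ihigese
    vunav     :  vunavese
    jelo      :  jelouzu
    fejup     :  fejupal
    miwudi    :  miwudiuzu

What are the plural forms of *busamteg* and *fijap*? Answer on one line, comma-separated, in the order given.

The suffix is conditioned by the final sound: -al when the stem ends in a voiceless consonant (*fetkedih*, *fejup*); -ese when the stem ends in a voiced consonant (*ihig*, *vunav*); -uzu when the stem ends in a vowel (*jelo*, *miwudi*).
Since the final sound of *busamteg* is /g/ (a voiced consonant), it takes -ese, giving *busamtegese*.
Since the final sound of *fijap* is /p/ (a voiceless consonant), it takes -al, giving *fijapal*.

busamtegese, fijapal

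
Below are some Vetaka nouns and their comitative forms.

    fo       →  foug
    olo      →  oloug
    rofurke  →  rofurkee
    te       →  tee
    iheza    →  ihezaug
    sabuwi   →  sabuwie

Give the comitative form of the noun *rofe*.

The suffix is conditioned by the last vowel: -e when the last vowel of the stem is a front vowel (*rofurke*, *te*, *sabuwi*); -ug when the last vowel of the stem is a back vowel (*fo*, *olo*, *iheza*).
Since the last vowel of *rofe* is /e/ (a front vowel), it takes -e, giving *rofee*.

rofee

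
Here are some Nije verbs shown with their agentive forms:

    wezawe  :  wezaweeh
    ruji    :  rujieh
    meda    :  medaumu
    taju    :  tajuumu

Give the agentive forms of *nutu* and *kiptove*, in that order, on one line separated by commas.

The pattern is front/back vowel harmony: -eh when the last vowel of the stem is a front vowel (*wezawe*, *ruji*); -umu when the last vowel of the stem is a back vowel (*meda*, *taju*).
The last vowel of *nutu* is /u/, which is a back vowel, so the suffix is -umu, giving *nutuumu*.
*kiptove*: last vowel = /e/, a front vowel → -eh → *kiptoveeh*.

nutuumu, kiptoveeh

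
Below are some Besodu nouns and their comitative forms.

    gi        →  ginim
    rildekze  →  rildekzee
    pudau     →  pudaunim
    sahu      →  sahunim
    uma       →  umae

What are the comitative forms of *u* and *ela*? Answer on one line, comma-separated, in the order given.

The alternation tracks the last vowel of the stem — -nim when the last vowel of the stem is a high vowel (*gi*, *pudau*, *sahu*); -e when the last vowel of the stem is a non-high vowel (*rildekze*, *uma*).
The last vowel of *u* is /u/, which is a high vowel, so the suffix is -nim, giving *unim*.
The last vowel of *ela* is /a/, which is a non-high vowel, so the suffix is -e, giving *elae*.

unim, elae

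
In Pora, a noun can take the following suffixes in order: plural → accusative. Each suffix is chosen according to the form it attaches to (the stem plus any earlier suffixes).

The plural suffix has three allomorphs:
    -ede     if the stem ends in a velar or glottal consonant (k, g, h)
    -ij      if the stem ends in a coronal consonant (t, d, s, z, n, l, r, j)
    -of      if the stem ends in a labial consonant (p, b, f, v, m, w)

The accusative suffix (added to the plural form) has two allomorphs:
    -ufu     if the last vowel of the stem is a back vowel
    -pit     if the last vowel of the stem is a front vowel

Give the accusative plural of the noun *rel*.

*rel*: final consonant = /l/, coronal → -ij → *relij*.
The plural form *relij* — last vowel /i/ (a front vowel) → -pit → *relijpit*.

relijpit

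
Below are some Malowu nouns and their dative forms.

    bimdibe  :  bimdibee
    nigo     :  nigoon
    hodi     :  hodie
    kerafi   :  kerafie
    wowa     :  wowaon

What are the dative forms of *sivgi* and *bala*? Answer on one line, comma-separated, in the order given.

Looking at the last vowel of each stem: -e when the last vowel of the stem is a front vowel (*bimdibe*, *hodi*, *kerafi*); -on when the last vowel of the stem is a back vowel (*nigo*, *wowa*).
*sivgi*: last vowel = /i/, a front vowel → -e → *sivgie*.
Since the last vowel of *bala* is /a/ (a back vowel), it takes -on, giving *balaon*.

sivgie, balaon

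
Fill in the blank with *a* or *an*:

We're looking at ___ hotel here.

a

The indefinite article is chosen by the initial *sound* of the following word, not its spelling.
*hotel* begins with the sound /h/ (h is pronounced) — a consonant sound.
So the article is *a*: We're looking at a hotel here.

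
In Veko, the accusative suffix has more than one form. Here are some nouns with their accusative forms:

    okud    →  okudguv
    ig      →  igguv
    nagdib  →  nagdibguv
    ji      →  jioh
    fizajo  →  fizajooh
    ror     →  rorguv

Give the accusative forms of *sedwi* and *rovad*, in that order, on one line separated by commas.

sedwioh, rovadguv

The pattern is consonant vs. vowel: -guv when the stem ends in a consonant (*okud*, *ig*, *nagdib*, *ror*); -oh when the stem ends in a vowel (*ji*, *fizajo*).
The final sound of *sedwi* is /i/, which is a vowel, so the suffix is -oh, giving *sedwioh*.
*rovad*: final sound = /d/, a consonant → -guv → *rovadguv*.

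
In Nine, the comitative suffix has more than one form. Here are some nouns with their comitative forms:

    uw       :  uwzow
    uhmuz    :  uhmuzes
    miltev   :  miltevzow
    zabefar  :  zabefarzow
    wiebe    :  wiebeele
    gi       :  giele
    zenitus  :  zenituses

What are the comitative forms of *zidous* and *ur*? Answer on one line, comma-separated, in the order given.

zidouses, urzow

The suffix is conditioned by the final sound: -es when the stem ends in a sibilant (*uhmuz*, *zenitus*); -zow when the stem ends in a non-sibilant consonant (*uw*, *miltev*, *zabefar*); -ele when the stem ends in a vowel (*wiebe*, *gi*).
*zidous* — final sound /s/ (a sibilant) → -es → *zidouses*.
*ur*: final sound = /r/, a non-sibilant consonant → -zow → *urzow*.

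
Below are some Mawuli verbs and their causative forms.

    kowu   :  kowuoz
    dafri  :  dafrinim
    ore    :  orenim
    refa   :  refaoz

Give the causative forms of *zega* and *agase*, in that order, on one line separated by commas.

zegaoz, agasenim

The alternation tracks the last vowel of the stem — -nim when the last vowel of the stem is a front vowel (*dafri*, *ore*); -oz when the last vowel of the stem is a back vowel (*kowu*, *refa*).
The last vowel of *zega* is /a/, which is a back vowel, so the suffix is -oz, giving *zegaoz*.
*agase* — last vowel /e/ (a front vowel) → -nim → *agasenim*.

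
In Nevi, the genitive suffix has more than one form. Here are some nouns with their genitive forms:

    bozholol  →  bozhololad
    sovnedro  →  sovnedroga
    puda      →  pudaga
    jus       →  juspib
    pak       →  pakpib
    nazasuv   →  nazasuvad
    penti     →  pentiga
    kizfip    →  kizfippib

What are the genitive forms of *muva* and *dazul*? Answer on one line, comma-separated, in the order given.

The suffix is conditioned by the final sound: -pib when the stem ends in a voiceless consonant (*jus*, *pak*, *kizfip*); -ad when the stem ends in a voiced consonant (*bozholol*, *nazasuv*); -ga when the stem ends in a vowel (*sovnedro*, *puda*, *penti*).
*muva*: final sound = /a/, a vowel → -ga → *muvaga*.
The final sound of *dazul* is /l/, which is a voiced consonant, so the suffix is -ad, giving *dazulad*.

muvaga, dazulad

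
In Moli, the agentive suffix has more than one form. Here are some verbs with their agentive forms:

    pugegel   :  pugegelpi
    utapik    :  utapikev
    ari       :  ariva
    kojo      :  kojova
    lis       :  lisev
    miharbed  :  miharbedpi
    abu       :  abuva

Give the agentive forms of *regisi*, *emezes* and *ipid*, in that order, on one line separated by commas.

regisiva, emezesev, ipidpi

Looking at the final sound of each stem: -ev when the stem ends in a voiceless consonant (*utapik*, *lis*); -pi when the stem ends in a voiced consonant (*pugegel*, *miharbed*); -va when the stem ends in a vowel (*ari*, *kojo*, *abu*).
Since the final sound of *regisi* is /i/ (a vowel), it takes -va, giving *regisiva*.
*emezes*: final sound = /s/, a voiceless consonant → -ev → *emezesev*.
Since the final sound of *ipid* is /d/ (a voiced consonant), it takes -pi, giving *ipidpi*.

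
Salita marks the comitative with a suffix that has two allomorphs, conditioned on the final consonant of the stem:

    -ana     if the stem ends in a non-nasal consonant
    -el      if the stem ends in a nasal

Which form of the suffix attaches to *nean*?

-el

Since the final consonant of *nean* is /n/ (a nasal), it takes -el.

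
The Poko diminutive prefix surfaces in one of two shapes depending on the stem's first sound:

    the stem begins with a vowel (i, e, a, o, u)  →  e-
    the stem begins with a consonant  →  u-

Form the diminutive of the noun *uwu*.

euwu

Since the first sound of *uwu* is /u/ (a vowel), it takes e-, giving *euwu*.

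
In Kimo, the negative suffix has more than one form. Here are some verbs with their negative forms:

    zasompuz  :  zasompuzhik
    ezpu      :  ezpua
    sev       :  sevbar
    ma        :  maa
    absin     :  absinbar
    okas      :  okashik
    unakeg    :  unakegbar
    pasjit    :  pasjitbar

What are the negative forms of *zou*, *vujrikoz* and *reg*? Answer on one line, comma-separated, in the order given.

zoua, vujrikozhik, regbar

The pattern is sibilance of the final sound: -hik when the stem ends in a sibilant (*zasompuz*, *okas*); -bar when the stem ends in a non-sibilant consonant (*sev*, *absin*, *unakeg*, *pasjit*); -a when the stem ends in a vowel (*ezpu*, *ma*).
Since the final sound of *zou* is /u/ (a vowel), it takes -a, giving *zoua*.
The final sound of *vujrikoz* is /z/, which is a sibilant, so the suffix is -hik, giving *vujrikozhik*.
The final sound of *reg* is /g/, which is a non-sibilant consonant, so the suffix is -bar, giving *regbar*.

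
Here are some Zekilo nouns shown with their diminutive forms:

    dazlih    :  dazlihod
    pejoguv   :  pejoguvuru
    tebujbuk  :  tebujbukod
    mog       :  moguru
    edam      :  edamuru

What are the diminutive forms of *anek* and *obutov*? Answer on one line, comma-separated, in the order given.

anekod, obutovuru

Looking at the final consonant of each stem: -od when the stem ends in a voiceless consonant (*dazlih*, *tebujbuk*); -uru when the stem ends in a voiced consonant (*pejoguv*, *mog*, *edam*).
The final consonant of *anek* is /k/, which is voiceless, so the suffix is -od, giving *anekod*.
The final consonant of *obutov* is /v/, which is voiced, so the suffix is -uru, giving *obutovuru*.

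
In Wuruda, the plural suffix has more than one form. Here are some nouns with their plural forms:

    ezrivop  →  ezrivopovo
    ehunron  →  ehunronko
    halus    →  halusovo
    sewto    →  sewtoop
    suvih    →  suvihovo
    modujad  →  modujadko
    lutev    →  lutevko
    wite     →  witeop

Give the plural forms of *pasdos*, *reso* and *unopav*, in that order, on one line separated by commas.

pasdosovo, resoop, unopavko

The pattern is voicing of the final sound: -ovo when the stem ends in a voiceless consonant (*ezrivop*, *halus*, *suvih*); -ko when the stem ends in a voiced consonant (*ehunron*, *modujad*, *lutev*); -op when the stem ends in a vowel (*sewto*, *wite*).
*pasdos* — final sound /s/ (a voiceless consonant) → -ovo → *pasdosovo*.
The final sound of *reso* is /o/, which is a vowel, so the suffix is -op, giving *resoop*.
The final sound of *unopav* is /v/, which is a voiced consonant, so the suffix is -ko, giving *unopavko*.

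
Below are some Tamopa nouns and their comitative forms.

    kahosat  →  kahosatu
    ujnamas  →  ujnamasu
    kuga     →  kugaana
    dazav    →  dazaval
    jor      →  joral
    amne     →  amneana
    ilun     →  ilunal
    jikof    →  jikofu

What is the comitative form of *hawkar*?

Looking at the final sound of each stem: -u when the stem ends in a voiceless consonant (*kahosat*, *ujnamas*, *jikof*); -al when the stem ends in a voiced consonant (*dazav*, *jor*, *ilun*); -ana when the stem ends in a vowel (*kuga*, *amne*).
*hawkar*: final sound = /r/, a voiced consonant → -al → *hawkaral*.

hawkaral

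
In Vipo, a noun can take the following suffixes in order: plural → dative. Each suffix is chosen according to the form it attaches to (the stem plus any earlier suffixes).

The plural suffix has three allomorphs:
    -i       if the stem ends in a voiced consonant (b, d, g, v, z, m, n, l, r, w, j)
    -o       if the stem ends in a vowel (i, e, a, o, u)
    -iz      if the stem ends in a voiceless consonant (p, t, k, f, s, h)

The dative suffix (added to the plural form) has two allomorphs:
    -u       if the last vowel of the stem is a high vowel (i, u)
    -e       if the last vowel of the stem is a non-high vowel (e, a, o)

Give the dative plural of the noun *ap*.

apizu

The final sound of *ap* is /p/, which is a voiceless consonant, so the plural suffix is -iz, giving *apiz*.
The plural form *apiz*: last vowel = /i/, a high vowel → -u → *apizu*.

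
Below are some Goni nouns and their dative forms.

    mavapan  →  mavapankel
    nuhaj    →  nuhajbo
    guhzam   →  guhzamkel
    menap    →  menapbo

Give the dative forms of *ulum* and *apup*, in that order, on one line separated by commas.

Looking at the final consonant of each stem: -kel when the stem ends in a nasal (*mavapan*, *guhzam*); -bo when the stem ends in a non-nasal consonant (*nuhaj*, *menap*).
*ulum* — final consonant /m/ (a nasal) → -kel → *ulumkel*.
The final consonant of *apup* is /p/, which is non-nasal, so the suffix is -bo, giving *apupbo*.

ulumkel, apupbo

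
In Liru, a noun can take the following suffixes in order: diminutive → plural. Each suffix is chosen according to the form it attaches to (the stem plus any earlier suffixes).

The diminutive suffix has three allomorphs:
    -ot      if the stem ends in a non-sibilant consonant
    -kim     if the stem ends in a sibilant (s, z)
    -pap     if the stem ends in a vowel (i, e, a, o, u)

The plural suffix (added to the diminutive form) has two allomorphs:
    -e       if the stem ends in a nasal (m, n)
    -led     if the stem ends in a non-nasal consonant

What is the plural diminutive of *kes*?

*kes* — final sound /s/ (a sibilant) → -kim → *keskim*.
The final consonant of the diminutive form *keskim* is /m/, which is a nasal, so the plural suffix is -e, giving *keskime*.

keskime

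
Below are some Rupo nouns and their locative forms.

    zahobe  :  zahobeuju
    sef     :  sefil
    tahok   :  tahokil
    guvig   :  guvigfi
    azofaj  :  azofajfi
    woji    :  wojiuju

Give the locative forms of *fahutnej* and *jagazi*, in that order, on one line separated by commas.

fahutnejfi, jagaziuju

The alternation tracks the final sound of the stem — -il when the stem ends in a voiceless consonant (*sef*, *tahok*); -fi when the stem ends in a voiced consonant (*guvig*, *azofaj*); -uju when the stem ends in a vowel (*zahobe*, *woji*).
The final sound of *fahutnej* is /j/, which is a voiced consonant, so the suffix is -fi, giving *fahutnejfi*.
The final sound of *jagazi* is /i/, which is a vowel, so the suffix is -uju, giving *jagaziuju*.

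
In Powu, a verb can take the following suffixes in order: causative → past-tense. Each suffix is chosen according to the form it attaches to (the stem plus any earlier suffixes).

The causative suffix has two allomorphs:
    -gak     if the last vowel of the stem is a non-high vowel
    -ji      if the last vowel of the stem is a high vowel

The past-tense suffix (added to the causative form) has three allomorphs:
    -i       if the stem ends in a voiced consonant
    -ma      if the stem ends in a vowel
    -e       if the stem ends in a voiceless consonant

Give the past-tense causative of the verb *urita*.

uritagake

*urita* — last vowel /a/ (a non-high vowel) → -gak → *uritagak*.
The causative form *uritagak* — final sound /k/ (a voiceless consonant) → -e → *uritagake*.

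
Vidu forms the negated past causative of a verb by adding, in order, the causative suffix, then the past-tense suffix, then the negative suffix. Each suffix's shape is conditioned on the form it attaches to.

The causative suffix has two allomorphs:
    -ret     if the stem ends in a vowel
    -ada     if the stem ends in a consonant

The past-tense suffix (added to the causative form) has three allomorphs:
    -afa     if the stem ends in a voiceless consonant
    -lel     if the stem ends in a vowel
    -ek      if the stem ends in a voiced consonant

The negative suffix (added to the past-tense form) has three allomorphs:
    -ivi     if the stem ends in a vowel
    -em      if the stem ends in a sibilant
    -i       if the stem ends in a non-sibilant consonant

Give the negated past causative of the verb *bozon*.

bozonadaleli

*bozon*: final sound = /n/, a consonant → -ada → *bozonada*.
The causative form *bozonada* — final sound /a/ (a vowel) → -lel → *bozonadalel*.
Since the final sound of the past-tense form *bozonadalel* is /l/ (a non-sibilant consonant), it takes -i, giving *bozonadaleli*.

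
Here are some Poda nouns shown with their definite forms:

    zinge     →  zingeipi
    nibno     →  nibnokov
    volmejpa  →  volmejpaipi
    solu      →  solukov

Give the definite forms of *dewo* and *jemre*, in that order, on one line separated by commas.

The suffix is conditioned by the last vowel: -kov when the last vowel of the stem is a rounded vowel (*nibno*, *solu*); -ipi when the last vowel of the stem is an unrounded vowel (*zinge*, *volmejpa*).
The last vowel of *dewo* is /o/, which is a rounded vowel, so the suffix is -kov, giving *dewokov*.
The last vowel of *jemre* is /e/, which is an unrounded vowel, so the suffix is -ipi, giving *jemreipi*.

dewokov, jemreipi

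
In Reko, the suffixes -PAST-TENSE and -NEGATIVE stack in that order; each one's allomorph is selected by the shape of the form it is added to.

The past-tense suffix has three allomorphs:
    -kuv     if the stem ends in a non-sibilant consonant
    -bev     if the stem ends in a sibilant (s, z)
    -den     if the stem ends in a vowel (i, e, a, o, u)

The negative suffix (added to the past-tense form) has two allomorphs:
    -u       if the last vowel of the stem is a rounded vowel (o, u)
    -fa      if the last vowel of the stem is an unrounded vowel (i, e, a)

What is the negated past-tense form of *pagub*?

pagubkuvu

*pagub*: final sound = /b/, a non-sibilant consonant → -kuv → *pagubkuv*.
The past-tense form *pagubkuv*: last vowel = /u/, a rounded vowel → -u → *pagubkuvu*.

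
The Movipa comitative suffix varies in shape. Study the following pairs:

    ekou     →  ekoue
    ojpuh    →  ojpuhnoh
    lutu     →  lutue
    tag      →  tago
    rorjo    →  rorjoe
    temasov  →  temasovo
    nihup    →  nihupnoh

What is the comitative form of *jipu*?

jipue

The alternation tracks the final sound of the stem — -noh when the stem ends in a voiceless consonant (*ojpuh*, *nihup*); -o when the stem ends in a voiced consonant (*tag*, *temasov*); -e when the stem ends in a vowel (*ekou*, *lutu*, *rorjo*).
The final sound of *jipu* is /u/, which is a vowel, so the suffix is -e, giving *jipue*.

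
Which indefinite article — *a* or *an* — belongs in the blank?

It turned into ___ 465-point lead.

a

The indefinite article is chosen by the initial *sound* of the following word, not its spelling.
The number *465* is spoken "four hundred …", beginning with /fɔr/ — a consonant sound.
So the article is *a*: It turned into a 465-point lead.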